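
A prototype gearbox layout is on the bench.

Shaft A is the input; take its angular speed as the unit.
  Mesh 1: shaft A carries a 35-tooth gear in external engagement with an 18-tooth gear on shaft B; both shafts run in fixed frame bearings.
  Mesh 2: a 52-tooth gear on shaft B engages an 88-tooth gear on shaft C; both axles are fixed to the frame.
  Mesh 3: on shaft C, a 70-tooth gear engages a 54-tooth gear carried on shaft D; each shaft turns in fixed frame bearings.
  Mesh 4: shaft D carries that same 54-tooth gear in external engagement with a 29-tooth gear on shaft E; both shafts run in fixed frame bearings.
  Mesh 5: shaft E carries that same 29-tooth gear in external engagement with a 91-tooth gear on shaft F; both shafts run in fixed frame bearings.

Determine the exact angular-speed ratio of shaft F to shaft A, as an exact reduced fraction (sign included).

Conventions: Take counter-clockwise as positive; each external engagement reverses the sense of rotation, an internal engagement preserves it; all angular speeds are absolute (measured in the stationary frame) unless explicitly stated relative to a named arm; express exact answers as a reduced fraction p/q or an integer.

-175/198

class = fixed-axis compound train [5 meshes; 5 ratios multiply, 5 sense flips]
mesh 1 [35T→18T]: running ratio 35/18, sense −
mesh 2 [52T→88T]: running ratio 455/396, sense +
mesh 3 [70T→54T]: running ratio 15925/10692, sense −
mesh 4 [54T→29T]: running ratio 15925/5742, sense +
mesh 5 [29T→91T]: running ratio 175/198, sense −
ω_out/ω_in = -175/198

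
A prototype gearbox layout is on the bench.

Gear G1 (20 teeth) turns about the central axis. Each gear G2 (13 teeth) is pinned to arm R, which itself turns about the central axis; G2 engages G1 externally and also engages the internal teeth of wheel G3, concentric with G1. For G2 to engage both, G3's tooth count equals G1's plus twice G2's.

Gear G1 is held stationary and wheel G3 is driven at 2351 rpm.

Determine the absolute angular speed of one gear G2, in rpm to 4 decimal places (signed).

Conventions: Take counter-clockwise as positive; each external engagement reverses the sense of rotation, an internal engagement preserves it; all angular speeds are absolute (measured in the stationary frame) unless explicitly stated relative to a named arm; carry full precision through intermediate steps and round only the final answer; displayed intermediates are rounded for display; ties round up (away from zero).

class = planetary set [G3 = 20+2·13 = 46; Willis about the carrier]
normalise by the input: solve with ω_ring = 1, then scale by 2351 rpm
ring teeth: 20 + 2·13 = 46
20(ω_sun−ω_arm) = −46(ω_ring−ω_arm),  ω_sun = 0, ω_ring = 1
20(0−ω_arm) = −46(1−ω_arm)  ⇒  66·ω_arm = 46  ⇒  ω_arm = 23/33
sun–planet mesh: 20·(0−23/33) = −13·(ω_p−ω_arm)  ⇒  ω_p−ω_arm = 460/429
ω_p = 23/33 + 460/429 = 23/13
scale: ω_p = 23/13 × 2351 rpm = +4159.4615 rpm

+4159.4615 rpm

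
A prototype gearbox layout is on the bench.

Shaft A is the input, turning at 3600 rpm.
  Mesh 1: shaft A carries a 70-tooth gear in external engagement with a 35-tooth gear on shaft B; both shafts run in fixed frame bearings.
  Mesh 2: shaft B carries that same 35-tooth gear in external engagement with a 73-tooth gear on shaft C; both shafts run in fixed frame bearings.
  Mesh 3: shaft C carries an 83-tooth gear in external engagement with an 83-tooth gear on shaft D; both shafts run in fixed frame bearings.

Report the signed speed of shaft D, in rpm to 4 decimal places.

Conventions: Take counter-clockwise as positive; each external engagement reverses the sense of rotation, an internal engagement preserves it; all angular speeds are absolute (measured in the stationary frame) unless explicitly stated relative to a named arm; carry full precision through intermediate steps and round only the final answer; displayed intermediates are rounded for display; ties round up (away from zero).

class = fixed-axis compound train [3 meshes; 3 ratios multiply, 3 sense flips]
mesh 1 [70T→35T]: ω = 3600.0000×70/35 = 7200.0000 rpm, sense flips to −
mesh 2 [35T→73T]: ω = 7200.0000×35/73 = 3452.0548 rpm, sense flips to +
mesh 3 [83T→83T]: ω = 3452.0548×83/83 = 3452.0548 rpm, sense flips to −
signed output speed = -3452.0548 rpm

-3452.0548 rpm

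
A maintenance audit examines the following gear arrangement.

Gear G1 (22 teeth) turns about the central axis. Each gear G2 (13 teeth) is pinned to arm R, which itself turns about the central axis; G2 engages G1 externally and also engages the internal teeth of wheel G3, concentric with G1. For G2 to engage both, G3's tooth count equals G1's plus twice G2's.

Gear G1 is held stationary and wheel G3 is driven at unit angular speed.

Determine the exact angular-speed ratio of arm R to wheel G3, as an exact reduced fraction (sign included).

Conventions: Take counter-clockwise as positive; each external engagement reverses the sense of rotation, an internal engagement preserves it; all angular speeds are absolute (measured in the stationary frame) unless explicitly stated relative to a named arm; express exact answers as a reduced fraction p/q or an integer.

class = planetary set [G3 = 22+2·13 = 48; Willis about the carrier]
ring teeth: 22 + 2·13 = 48
22(ω_sun−ω_arm) = −48(ω_ring−ω_arm),  ω_sun = 0, ω_ring = 1
22(0−ω_arm) = −48(1−ω_arm)  ⇒  70·ω_arm = 48  ⇒  ω_arm = 24/35
ω_out/ω_in = 24/35

24/35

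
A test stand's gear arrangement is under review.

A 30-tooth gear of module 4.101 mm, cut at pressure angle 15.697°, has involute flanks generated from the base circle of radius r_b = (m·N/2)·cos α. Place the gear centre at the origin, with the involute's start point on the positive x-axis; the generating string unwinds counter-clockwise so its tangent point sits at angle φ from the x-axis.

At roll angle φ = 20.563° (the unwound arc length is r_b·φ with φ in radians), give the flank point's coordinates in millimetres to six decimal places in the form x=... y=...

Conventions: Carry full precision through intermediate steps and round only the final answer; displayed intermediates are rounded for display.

x=62.912845 y=0.900826

recognized (one wheel, involute flank): single-mesh tooth geometry, m = 4.101, N = 30
pitch radius r_p = m·N/2 = 4.101·30/2 = 61.515000
base radius r_b = r_p·cos α = 61.515000·cos 15.697° = 59.220854
roll angle φ = 20.563° = 0.35889205 rad
x = r_b·(cos φ + φ·sin φ) = 62.912845
y = r_b·(sin φ − φ·cos φ) = 0.900826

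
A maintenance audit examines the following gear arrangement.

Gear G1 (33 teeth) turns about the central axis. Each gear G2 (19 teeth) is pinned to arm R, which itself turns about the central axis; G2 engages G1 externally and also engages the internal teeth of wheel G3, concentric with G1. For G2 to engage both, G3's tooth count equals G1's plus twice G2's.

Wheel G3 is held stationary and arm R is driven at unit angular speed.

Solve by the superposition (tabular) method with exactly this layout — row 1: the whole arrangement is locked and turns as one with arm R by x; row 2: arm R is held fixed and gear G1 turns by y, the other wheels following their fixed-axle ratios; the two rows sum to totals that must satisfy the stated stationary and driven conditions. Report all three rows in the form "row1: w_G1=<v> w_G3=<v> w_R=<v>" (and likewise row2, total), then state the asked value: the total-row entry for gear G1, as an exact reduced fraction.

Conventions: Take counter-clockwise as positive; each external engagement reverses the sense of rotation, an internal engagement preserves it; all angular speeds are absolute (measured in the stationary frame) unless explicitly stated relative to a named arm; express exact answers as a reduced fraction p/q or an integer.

row1: w_G1=1 w_G3=1 w_R=1
row2: w_G1=71/33 w_G3=-1 w_R=0
total: w_G1=104/33 w_G3=0 w_R=1
asked value: 104/33

topology: planetary set — G1 33T / G2 19T / G3 71T, arm = carrier (Willis)
row 1: whole set turns with the arm by x
superposition row 2 [arm held]: sun y, ring −(33/71)·y, arm 0
boundary: total ω_ring = x − (33/71)·y = 0 and total ω_arm = x = 1  ⇒  y = 71/33, x = 1
row 2 ring = −(33/71)·71/33 = -1
totals (row 1 + row 2): sun 1 + 71/33 = 104/33, ring 1 + (-1) = 0, arm 1 + 0 = 1
asked cell (total, sun) = 104/33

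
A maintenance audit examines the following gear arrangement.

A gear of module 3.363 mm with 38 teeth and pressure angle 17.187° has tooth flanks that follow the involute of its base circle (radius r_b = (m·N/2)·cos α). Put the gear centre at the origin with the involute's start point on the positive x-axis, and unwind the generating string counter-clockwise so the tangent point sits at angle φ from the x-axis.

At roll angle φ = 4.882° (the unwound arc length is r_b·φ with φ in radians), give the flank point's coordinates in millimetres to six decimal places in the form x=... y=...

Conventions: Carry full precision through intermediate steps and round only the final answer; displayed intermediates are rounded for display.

recognized (one wheel, involute flank): single-mesh tooth geometry, m = 3.363, N = 38
pitch radius r_p = m·N/2 = 3.363·38/2 = 63.897000
base radius r_b = r_p·cos α = 63.897000·cos 17.187° = 61.043707
roll angle φ = 4.882° = 0.08520697 rad
x = r_b·(cos φ + φ·sin φ) = 61.264901
y = r_b·(sin φ − φ·cos φ) = 0.012579

x=61.264901 y=0.012579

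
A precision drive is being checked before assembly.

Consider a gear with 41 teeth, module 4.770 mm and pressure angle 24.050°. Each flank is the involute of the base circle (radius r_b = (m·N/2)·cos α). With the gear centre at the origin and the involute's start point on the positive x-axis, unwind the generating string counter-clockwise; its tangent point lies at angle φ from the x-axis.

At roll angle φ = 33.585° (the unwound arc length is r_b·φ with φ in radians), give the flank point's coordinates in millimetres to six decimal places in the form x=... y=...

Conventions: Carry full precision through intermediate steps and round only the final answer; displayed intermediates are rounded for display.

single-mesh involute tooth geometry (41T wheel at module 4.770)
pitch radius r_p = m·N/2 = 4.770·41/2 = 97.785000
base radius r_b = r_p·cos α = 97.785000·cos 24.050° = 89.296300
roll angle φ = 33.585° = 0.58616883 rad
x = r_b·(cos φ + φ·sin φ) = 103.344317
y = r_b·(sin φ − φ·cos φ) = 5.791410

x=103.344317 y=5.791410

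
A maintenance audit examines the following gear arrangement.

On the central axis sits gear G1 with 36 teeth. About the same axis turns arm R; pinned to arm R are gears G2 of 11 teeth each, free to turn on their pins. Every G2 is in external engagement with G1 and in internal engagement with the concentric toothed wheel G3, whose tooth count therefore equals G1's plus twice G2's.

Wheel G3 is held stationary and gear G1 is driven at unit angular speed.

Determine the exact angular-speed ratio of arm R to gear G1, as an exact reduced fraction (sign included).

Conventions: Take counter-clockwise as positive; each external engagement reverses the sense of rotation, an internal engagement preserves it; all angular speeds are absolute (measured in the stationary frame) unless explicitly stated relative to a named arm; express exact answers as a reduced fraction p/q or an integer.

class = planetary set [G3 = 36+2·11 = 58; Willis about the carrier]
ring teeth: 36 + 2·11 = 58
36(ω_sun−ω_arm) = −58(ω_ring−ω_arm),  ω_ring = 0, ω_sun = 1
36(1−ω_arm) = −58(0−ω_arm)  ⇒  94·ω_arm = 36  ⇒  ω_arm = 18/47
ω_out/ω_in = 18/47

18/47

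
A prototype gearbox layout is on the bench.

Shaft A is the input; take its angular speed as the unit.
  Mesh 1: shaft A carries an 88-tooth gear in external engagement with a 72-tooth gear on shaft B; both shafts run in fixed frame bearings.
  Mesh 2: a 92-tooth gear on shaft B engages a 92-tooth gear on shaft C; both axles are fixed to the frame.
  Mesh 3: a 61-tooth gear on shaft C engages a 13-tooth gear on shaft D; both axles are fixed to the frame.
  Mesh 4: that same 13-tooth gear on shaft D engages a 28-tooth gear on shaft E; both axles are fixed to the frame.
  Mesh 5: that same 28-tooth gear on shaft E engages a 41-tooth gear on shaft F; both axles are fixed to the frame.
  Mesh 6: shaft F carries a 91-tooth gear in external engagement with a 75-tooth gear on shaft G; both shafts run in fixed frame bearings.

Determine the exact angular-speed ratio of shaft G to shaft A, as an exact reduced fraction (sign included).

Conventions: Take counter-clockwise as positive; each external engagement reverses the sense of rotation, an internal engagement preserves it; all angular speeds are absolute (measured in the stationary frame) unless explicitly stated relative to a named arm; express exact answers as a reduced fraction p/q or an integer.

class = fixed-axis compound train [6 meshes; 6 ratios multiply, 6 sense flips]
mesh 1 [88T→72T]: running ratio 11/9, sense −
mesh 2 [92T→92T]: running ratio 11/9, sense +
mesh 3 [61T→13T]: running ratio 671/117, sense −
mesh 4 [13T→28T]: running ratio 671/252, sense +
mesh 5 [28T→41T]: running ratio 671/369, sense −
mesh 6 [91T→75T]: running ratio 61061/27675, sense +
ω_out/ω_in = 61061/27675

61061/27675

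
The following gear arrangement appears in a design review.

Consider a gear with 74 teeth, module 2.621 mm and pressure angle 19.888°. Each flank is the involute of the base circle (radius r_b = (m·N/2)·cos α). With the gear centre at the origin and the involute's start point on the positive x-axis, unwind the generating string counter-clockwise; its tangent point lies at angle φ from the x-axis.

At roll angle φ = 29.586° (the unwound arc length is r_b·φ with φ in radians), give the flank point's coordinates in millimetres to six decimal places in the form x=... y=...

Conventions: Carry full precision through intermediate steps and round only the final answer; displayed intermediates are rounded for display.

topology: single-mesh involute geometry — m = 2.621, N = 74
pitch radius r_p = m·N/2 = 2.621·74/2 = 96.977000
base radius r_b = r_p·cos α = 96.977000·cos 19.888° = 91.193233
roll angle φ = 29.586° = 0.51637311 rad
x = r_b·(cos φ + φ·sin φ) = 102.552643
y = r_b·(sin φ − φ·cos φ) = 4.074813

x=102.552643 y=4.074813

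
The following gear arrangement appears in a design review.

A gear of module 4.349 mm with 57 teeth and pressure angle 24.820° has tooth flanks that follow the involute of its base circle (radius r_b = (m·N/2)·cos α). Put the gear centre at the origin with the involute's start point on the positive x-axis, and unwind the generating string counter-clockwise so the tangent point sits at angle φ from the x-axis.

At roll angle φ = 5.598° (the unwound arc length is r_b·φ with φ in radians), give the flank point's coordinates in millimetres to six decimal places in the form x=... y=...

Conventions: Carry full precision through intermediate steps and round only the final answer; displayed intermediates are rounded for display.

x=113.033356 y=0.034941

single-mesh involute tooth geometry (57T wheel at module 4.349)
pitch radius r_p = m·N/2 = 4.349·57/2 = 123.946500
base radius r_b = r_p·cos α = 123.946500·cos 24.820° = 112.497687
roll angle φ = 5.598° = 0.09770353 rad
x = r_b·(cos φ + φ·sin φ) = 113.033356
y = r_b·(sin φ − φ·cos φ) = 0.034941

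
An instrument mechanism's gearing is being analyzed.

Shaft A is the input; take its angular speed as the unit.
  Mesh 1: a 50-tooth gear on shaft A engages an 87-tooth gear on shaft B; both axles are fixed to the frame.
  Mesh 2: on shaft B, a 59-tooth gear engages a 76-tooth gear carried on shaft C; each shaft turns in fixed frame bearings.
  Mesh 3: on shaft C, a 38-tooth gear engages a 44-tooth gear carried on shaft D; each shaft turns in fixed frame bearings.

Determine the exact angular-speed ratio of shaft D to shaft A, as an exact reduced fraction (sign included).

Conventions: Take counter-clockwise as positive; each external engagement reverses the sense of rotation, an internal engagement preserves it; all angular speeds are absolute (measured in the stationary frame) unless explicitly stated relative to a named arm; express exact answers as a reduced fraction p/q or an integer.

class = fixed-axis compound train [3 meshes; 3 ratios multiply, 3 sense flips]
mesh 1 [50T→87T]: running ratio 50/87, sense −
mesh 2 [59T→76T]: running ratio 1475/3306, sense +
mesh 3 [38T→44T]: running ratio 1475/3828, sense −
ω_out/ω_in = -1475/3828

-1475/3828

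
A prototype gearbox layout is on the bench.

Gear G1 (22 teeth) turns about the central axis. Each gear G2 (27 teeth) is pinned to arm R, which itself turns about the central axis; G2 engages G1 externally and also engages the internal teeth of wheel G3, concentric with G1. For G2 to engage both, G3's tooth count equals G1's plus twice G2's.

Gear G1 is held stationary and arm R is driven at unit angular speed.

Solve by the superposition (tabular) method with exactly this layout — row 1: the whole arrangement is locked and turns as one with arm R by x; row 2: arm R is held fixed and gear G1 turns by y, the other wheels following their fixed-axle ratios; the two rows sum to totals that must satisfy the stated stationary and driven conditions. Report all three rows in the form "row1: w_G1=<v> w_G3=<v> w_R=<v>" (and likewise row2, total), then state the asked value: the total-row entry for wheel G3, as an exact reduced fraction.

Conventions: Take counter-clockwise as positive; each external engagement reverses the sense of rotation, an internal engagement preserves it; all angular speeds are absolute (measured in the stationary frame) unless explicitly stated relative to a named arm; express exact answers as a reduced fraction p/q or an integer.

row1: w_G1=1 w_G3=1 w_R=1
row2: w_G1=-1 w_G3=11/38 w_R=0
total: w_G1=0 w_G3=49/38 w_R=1
asked value: 49/38

topology: planetary set — G1 22T / G2 27T / G3 76T, arm = carrier (Willis)
row 1 — lock + rotate with arm: ω_sun = ω_ring = ω_arm = x
row 2 — arm fixed, fixed-axis ratios: sun y, ring −(22/76)·y, arm 0
boundary: total ω_sun = x + y = 0 and total ω_arm = x = 1  ⇒  y = -1, x = 1
row 2 ring = −(22/76)·(-1) = 11/38
totals (row 1 + row 2): sun 1 + (-1) = 0, ring 1 + 11/38 = 49/38, arm 1 + 0 = 1
asked cell (total, ring) = 49/38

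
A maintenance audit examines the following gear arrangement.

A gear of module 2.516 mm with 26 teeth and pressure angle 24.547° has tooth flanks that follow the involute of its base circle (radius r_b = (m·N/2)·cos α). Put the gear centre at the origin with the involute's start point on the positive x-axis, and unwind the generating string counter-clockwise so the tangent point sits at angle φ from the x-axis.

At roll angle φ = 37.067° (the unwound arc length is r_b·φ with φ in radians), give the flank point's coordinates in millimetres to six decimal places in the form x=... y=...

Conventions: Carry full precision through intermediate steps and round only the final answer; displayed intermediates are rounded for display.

x=35.341483 y=2.574547

class = single-mesh tooth geometry [base-circle involute, m = 2.516, 26T]
pitch radius r_p = m·N/2 = 2.516·26/2 = 32.708000
base radius r_b = r_p·cos α = 32.708000·cos 24.547° = 29.751877
roll angle φ = 37.067° = 0.64694119 rad
x = r_b·(cos φ + φ·sin φ) = 35.341483
y = r_b·(sin φ − φ·cos φ) = 2.574547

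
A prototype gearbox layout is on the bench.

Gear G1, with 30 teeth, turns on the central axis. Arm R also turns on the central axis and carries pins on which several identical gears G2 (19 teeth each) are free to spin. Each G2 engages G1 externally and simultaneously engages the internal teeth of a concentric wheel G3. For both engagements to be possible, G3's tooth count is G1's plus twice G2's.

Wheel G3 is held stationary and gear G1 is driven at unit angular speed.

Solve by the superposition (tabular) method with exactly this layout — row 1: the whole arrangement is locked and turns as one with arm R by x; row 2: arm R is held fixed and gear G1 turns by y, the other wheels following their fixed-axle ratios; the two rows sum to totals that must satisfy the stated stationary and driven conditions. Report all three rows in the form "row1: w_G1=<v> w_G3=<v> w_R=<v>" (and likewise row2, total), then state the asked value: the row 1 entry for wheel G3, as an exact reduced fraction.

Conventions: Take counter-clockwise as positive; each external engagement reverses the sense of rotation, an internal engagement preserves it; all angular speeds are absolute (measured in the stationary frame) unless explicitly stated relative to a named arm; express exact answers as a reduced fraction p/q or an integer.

topology: planetary set — G1 30T / G2 19T / G3 68T, arm = carrier (Willis)
row 1: whole set turns with the arm by x
row 2 — arm fixed, fixed-axis ratios: sun y, ring −(30/68)·y, arm 0
boundary: total ω_ring = x − (30/68)·y = 0 and total ω_sun = x + y = 1  ⇒  y = 34/49, x = 15/49
row 2 ring = −(30/68)·34/49 = -15/49
totals (row 1 + row 2): sun 15/49 + 34/49 = 1, ring 15/49 + (-15/49) = 0, arm 15/49 + 0 = 15/49
asked cell (row1, ring) = 15/49

row1: w_G1=15/49 w_G3=15/49 w_R=15/49
row2: w_G1=34/49 w_G3=-15/49 w_R=0
total: w_G1=1 w_G3=0 w_R=15/49
asked value: 15/49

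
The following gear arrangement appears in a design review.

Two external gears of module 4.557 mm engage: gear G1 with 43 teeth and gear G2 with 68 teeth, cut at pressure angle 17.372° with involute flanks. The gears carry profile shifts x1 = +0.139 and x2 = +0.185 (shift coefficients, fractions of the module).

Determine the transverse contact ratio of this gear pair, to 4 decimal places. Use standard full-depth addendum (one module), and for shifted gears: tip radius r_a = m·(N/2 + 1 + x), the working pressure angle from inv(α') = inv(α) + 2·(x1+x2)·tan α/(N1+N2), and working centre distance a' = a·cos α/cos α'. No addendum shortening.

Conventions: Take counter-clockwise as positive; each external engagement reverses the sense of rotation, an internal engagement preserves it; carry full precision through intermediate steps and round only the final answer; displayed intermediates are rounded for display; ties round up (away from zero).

class = single-mesh tooth geometry [involute pair 43T × 68T, m = 4.557]
base radii: r_b1 = 93.506480, r_b2 = 147.870713
tip radii: r_a1 = 103.165923, r_a2 = 160.338045
inv(α') = inv(17.372°) + 2·(+0.139+0.185)·tan α/(43+68) = 0.01147214  ⇒  α' = 18.37771°
a' = a·cos α / cos α' = 252.9135·cos 17.372°/cos 18.37771° = 254.349323
action lengths: √(r_a1²−r_b1²) = 43.586074, √(r_a2²−r_b2²) = 61.988232
base pitch p_b = π·m·cos α = 13.663222
CR = (43.586074 + 61.988232 − 254.349323·sin 18.37771°)/13.663222 = 1.857769
contact ratio ≈ 1.8578

1.8578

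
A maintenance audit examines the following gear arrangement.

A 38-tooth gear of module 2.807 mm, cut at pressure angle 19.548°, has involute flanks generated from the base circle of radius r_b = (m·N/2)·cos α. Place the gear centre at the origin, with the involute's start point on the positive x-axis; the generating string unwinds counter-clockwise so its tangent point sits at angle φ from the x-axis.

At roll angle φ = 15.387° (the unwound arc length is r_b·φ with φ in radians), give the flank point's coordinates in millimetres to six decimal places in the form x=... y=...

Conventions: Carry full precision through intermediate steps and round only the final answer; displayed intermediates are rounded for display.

x=52.038787 y=0.322145

class = single-mesh tooth geometry [base-circle involute, m = 2.807, 38T]
pitch radius r_p = m·N/2 = 2.807·38/2 = 53.333000
base radius r_b = r_p·cos α = 53.333000·cos 19.548° = 50.258966
roll angle φ = 15.387° = 0.26855381 rad
x = r_b·(cos φ + φ·sin φ) = 52.038787
y = r_b·(sin φ − φ·cos φ) = 0.322145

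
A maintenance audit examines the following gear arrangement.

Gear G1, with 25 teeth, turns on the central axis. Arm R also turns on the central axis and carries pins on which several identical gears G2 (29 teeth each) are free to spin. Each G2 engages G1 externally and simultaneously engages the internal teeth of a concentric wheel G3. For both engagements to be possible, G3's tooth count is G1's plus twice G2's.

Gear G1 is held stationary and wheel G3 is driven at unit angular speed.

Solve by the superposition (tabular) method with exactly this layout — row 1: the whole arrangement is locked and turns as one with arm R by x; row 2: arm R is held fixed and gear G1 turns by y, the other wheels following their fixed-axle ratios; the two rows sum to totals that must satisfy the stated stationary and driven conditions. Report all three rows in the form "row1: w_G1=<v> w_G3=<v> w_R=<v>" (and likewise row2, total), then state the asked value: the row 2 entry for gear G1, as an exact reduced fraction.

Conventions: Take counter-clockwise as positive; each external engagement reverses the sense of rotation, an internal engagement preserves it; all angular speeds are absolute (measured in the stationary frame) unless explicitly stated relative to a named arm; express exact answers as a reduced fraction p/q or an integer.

row1: w_G1=83/108 w_G3=83/108 w_R=83/108
row2: w_G1=-83/108 w_G3=25/108 w_R=0
total: w_G1=0 w_G3=1 w_R=83/108
asked value: -83/108

class = planetary set [G3 = 25+2·29 = 83; Willis about the carrier]
superposition row 1 [locked train]: every member turns x
row 2 — arm fixed, fixed-axis ratios: sun y, ring −(25/83)·y, arm 0
boundary: total ω_sun = x + y = 0 and total ω_ring = x − (25/83)·y = 1  ⇒  y = -83/108, x = 83/108
row 2 ring = −(25/83)·(-83/108) = 25/108
totals (row 1 + row 2): sun 83/108 + (-83/108) = 0, ring 83/108 + 25/108 = 1, arm 83/108 + 0 = 83/108
asked cell (row2, sun) = -83/108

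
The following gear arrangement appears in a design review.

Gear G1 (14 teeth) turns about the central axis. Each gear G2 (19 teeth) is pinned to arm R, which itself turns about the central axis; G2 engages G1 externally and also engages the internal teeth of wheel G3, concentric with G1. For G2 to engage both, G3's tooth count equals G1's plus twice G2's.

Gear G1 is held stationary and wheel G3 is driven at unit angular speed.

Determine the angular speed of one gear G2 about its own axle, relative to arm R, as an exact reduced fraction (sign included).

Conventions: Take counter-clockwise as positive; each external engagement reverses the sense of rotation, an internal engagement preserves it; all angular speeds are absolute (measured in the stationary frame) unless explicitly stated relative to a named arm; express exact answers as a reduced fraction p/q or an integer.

364/627

topology: planetary set — G1 14T / G2 19T / G3 52T, arm = carrier (Willis)
ring teeth: 14 + 2·19 = 52
14(ω_sun−ω_arm) = −52(ω_ring−ω_arm),  ω_sun = 0, ω_ring = 1
14(0−ω_arm) = −52(1−ω_arm)  ⇒  66·ω_arm = 52  ⇒  ω_arm = 26/33
sun–planet mesh: 14·(0−26/33) = −19·(ω_p−ω_arm)  ⇒  ω_p−ω_arm = 364/627
exact speed ratio = 364/627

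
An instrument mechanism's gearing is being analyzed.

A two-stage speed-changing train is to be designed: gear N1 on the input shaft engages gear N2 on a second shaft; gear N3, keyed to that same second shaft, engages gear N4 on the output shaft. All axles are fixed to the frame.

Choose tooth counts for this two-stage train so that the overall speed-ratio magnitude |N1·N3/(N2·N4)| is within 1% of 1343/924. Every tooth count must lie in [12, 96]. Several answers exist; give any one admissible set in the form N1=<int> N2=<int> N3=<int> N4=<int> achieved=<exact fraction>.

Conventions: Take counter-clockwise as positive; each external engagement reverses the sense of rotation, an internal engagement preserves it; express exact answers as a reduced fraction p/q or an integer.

N1=17 N2=12 N3=79 N4=77 achieved=1343/924

design class (target 1343/924): fixed-axis compound train
target = 1343/924 in lowest terms: an exact hit needs N1·N3 = k·1343 and N2·N4 = k·924 for one integer k, every count in [12, 96]; additionally prefer no 1:1 stage (N1 ≠ N2, N3 ≠ N4)
k = 1: N1·N3 = 1343 = 17·79, N2·N4 = 924 = 12·77
achieved = 17·79/(12·77) = 1343/924; |achieved − target| = 0 ≤ 1343/92400 ✓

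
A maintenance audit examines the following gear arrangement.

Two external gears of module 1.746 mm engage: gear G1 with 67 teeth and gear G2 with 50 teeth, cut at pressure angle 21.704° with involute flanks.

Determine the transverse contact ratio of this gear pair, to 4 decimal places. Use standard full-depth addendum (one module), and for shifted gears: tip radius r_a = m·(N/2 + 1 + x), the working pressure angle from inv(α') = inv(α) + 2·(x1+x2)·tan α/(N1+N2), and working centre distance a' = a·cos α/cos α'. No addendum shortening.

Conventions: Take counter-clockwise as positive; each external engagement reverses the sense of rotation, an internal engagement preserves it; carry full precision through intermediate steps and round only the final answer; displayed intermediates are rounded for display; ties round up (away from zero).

single-mesh involute tooth geometry (67T engaging 50T at module 1.746)
base radii: r_b1 = 54.344383, r_b2 = 40.555510
tip radii: r_a1 = 60.237000, r_a2 = 45.396000
no profile shift: α' = α, a' = a
action lengths: √(r_a1²−r_b1²) = 25.984306, √(r_a2²−r_b2²) = 20.397241
base pitch p_b = π·m·cos α = 5.096356
CR = (25.984306 + 20.397241 − 102.141000·sin 21.70400°)/5.096356 = 1.689171
contact ratio ≈ 1.6892

1.6892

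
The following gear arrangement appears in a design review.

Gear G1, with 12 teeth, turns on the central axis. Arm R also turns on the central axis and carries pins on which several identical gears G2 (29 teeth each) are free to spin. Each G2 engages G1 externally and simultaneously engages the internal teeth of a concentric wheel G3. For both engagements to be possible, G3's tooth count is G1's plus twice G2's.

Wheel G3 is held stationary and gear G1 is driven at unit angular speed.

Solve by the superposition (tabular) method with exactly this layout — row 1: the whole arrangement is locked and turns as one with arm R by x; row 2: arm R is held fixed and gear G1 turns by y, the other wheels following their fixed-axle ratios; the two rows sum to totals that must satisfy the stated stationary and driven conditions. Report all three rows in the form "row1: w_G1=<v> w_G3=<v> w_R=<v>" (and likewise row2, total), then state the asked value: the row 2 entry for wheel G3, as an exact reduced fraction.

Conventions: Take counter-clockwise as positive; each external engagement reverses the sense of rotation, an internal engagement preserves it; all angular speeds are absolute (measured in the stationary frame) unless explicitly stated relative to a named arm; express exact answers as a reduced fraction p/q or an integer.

planetary set (12T centre, 29T on arm, 70T internal) — Willis relation
row 1 — lock + rotate with arm: ω_sun = ω_ring = ω_arm = x
row 2: sun turns y, ring = −(12/70)·y, arm 0
boundary: total ω_ring = x − (12/70)·y = 0 and total ω_sun = x + y = 1  ⇒  y = 35/41, x = 6/41
row 2 ring = −(12/70)·35/41 = -6/41
totals (row 1 + row 2): sun 6/41 + 35/41 = 1, ring 6/41 + (-6/41) = 0, arm 6/41 + 0 = 6/41
asked cell (row2, ring) = -6/41

row1: w_G1=6/41 w_G3=6/41 w_R=6/41
row2: w_G1=35/41 w_G3=-6/41 w_R=0
total: w_G1=1 w_G3=0 w_R=6/41
asked value: -6/41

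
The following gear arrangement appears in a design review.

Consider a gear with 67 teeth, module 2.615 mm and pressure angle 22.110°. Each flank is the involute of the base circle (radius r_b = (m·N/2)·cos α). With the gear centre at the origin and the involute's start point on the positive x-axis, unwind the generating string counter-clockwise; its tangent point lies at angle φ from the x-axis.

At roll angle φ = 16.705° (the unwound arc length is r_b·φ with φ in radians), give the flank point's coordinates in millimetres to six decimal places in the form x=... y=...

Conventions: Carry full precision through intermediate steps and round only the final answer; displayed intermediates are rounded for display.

class = single-mesh tooth geometry [base-circle involute, m = 2.615, 67T]
pitch radius r_p = m·N/2 = 2.615·67/2 = 87.602500
base radius r_b = r_p·cos α = 87.602500·cos 22.110° = 81.160471
roll angle φ = 16.705° = 0.29155725 rad
x = r_b·(cos φ + φ·sin φ) = 84.537057
y = r_b·(sin φ − φ·cos φ) = 0.664812

x=84.537057 y=0.664812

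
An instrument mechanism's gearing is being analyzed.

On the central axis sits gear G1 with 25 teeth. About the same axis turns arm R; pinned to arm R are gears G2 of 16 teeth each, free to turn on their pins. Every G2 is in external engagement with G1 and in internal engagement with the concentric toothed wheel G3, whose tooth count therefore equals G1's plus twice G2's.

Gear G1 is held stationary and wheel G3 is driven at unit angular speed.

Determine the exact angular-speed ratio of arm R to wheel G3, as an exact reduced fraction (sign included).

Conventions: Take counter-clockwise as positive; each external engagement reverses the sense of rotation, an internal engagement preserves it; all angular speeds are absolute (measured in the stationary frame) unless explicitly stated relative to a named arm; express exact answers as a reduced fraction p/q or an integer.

57/82

planetary set (25T centre, 16T on arm, 57T internal) — Willis relation
ring teeth: 25 + 2·16 = 57
25(ω_sun−ω_arm) = −57(ω_ring−ω_arm),  ω_sun = 0, ω_ring = 1
25(0−ω_arm) = −57(1−ω_arm)  ⇒  82·ω_arm = 57  ⇒  ω_arm = 57/82
ω_out/ω_in = 57/82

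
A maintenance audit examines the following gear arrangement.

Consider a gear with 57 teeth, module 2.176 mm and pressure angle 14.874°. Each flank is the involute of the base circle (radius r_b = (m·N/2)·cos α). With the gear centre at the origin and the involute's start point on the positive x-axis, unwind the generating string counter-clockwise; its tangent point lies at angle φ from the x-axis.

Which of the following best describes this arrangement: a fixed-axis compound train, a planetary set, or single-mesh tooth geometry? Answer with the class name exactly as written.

single-mesh tooth geometry

recognized (one wheel, involute flank): single-mesh tooth geometry, m = 2.176, N = 57
classification: single-mesh tooth geometry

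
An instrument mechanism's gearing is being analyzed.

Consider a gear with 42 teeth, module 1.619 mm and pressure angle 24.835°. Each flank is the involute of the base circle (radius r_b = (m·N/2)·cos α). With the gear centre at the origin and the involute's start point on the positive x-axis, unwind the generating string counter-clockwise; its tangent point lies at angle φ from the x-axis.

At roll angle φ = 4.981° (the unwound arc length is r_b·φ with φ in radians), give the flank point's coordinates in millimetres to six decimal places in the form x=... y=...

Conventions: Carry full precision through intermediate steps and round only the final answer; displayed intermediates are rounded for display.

class = single-mesh tooth geometry [base-circle involute, m = 1.619, 42T]
pitch radius r_p = m·N/2 = 1.619·42/2 = 33.999000
base radius r_b = r_p·cos α = 33.999000·cos 24.835° = 30.854809
roll angle φ = 4.981° = 0.08693485 rad
x = r_b·(cos φ + φ·sin φ) = 30.971184
y = r_b·(sin φ − φ·cos φ) = 0.006752

x=30.971184 y=0.006752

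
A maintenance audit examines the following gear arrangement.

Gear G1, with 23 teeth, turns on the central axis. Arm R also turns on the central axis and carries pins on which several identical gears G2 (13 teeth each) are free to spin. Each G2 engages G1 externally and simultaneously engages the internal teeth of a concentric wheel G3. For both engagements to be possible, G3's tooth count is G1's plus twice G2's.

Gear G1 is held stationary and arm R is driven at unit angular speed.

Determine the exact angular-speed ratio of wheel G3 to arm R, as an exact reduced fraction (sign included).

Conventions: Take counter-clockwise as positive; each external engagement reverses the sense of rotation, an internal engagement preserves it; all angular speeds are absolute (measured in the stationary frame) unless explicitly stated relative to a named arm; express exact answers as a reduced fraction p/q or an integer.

72/49

topology: planetary set — G1 23T / G2 13T / G3 49T, arm = carrier (Willis)
ring teeth: 23 + 2·13 = 49
23(ω_sun−ω_arm) = −49(ω_ring−ω_arm),  ω_sun = 0, ω_arm = 1
ω_ring = 1 − (23/49)(0−1) = 72/49
ω_out/ω_in = 72/49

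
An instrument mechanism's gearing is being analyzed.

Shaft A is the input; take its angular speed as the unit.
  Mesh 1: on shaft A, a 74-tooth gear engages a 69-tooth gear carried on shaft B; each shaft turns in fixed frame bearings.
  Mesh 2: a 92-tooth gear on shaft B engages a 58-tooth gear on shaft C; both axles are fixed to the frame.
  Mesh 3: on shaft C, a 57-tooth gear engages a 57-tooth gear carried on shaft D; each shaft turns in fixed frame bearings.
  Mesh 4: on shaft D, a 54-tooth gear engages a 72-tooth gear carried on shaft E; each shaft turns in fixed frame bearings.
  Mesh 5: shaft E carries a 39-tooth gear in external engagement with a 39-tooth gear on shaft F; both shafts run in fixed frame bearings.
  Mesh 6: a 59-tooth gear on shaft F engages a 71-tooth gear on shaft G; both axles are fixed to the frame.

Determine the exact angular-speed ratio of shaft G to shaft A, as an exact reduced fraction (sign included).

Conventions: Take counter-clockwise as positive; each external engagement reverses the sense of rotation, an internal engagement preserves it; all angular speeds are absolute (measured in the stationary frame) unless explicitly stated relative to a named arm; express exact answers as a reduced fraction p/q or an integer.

class = fixed-axis compound train [6 meshes; 6 ratios multiply, 6 sense flips]
mesh 1 [74T→69T]: running ratio 74/69, sense −
mesh 2 [92T→58T]: running ratio 148/87, sense +
mesh 3 [57T→57T]: running ratio 148/87, sense −
mesh 4 [54T→72T]: running ratio 37/29, sense +
mesh 5 [39T→39T]: running ratio 37/29, sense −
mesh 6 [59T→71T]: running ratio 2183/2059, sense +
ω_out/ω_in = 2183/2059

2183/2059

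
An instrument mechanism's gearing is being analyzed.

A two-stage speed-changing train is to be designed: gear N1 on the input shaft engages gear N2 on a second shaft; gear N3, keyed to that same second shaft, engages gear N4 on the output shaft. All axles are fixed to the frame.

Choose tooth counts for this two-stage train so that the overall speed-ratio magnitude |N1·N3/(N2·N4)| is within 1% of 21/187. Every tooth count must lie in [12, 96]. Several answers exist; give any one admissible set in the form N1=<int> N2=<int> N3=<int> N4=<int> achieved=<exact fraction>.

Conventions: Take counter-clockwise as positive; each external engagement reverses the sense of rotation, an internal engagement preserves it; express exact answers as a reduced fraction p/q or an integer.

design class (target 21/187): fixed-axis compound train
target = 21/187 in lowest terms: an exact hit needs N1·N3 = k·21 and N2·N4 = k·187 for one integer k, every count in [12, 96]; additionally prefer no 1:1 stage (N1 ≠ N2, N3 ≠ N4)
k = 1…7: no 1:1-free in-range split of k·21 and k·187 into factor pairs; take k = 8
k = 8: N1·N3 = 168 = 12·14, N2·N4 = 1496 = 17·88
achieved = 12·14/(17·88) = 21/187; |achieved − target| = 0 ≤ 21/18700 ✓

N1=12 N2=17 N3=14 N4=88 achieved=21/187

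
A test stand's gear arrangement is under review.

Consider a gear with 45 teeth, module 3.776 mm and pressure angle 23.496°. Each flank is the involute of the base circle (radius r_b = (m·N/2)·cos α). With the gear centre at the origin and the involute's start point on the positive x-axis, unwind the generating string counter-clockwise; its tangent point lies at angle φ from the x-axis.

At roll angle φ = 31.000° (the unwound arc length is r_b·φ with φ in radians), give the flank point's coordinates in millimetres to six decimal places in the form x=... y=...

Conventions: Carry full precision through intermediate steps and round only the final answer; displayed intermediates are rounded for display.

x=88.499068 y=3.994426

topology: single-mesh involute geometry — m = 3.776, N = 45
pitch radius r_p = m·N/2 = 3.776·45/2 = 84.960000
base radius r_b = r_p·cos α = 84.960000·cos 23.496° = 77.915789
roll angle φ = 31.000° = 0.54105207 rad
x = r_b·(cos φ + φ·sin φ) = 88.499068
y = r_b·(sin φ − φ·cos φ) = 3.994426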